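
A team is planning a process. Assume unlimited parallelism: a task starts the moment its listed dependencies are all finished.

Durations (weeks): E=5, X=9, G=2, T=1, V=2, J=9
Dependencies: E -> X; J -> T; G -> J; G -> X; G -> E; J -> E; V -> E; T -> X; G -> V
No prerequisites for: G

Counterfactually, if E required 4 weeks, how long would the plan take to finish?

24

Actual critical path: G→J→E→X = 2+9+5+9 = 25 ⇒ 25 weeks.
E is on the critical path; changing it to 4 makes that path 24 weeks.
That remains the longest chain; total 24 weeks.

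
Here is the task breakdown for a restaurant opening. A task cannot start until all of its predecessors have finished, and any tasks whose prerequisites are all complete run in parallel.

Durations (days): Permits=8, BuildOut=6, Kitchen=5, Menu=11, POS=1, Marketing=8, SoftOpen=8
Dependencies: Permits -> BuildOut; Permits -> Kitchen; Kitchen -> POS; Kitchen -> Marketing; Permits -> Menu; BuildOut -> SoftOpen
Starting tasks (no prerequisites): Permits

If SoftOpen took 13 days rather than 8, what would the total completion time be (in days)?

Critical path before the change: Permits→BuildOut→SoftOpen = 8+6+8 = 22 giving 22 days.
Since SoftOpen is critical, the +5 change carries straight to that chain (now 27 days).
No other chain overtakes it, so the finish is 27 days.

27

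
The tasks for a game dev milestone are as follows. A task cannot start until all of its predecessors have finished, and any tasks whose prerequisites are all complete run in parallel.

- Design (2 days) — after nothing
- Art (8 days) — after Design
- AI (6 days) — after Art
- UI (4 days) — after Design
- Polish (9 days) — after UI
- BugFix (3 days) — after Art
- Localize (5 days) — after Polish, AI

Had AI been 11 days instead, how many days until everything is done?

26

Critical path before the change: Design→Art→AI→Localize = 2+8+6+5 = 21 giving 21 days.
AI is on the critical path; changing it to 11 makes that path 26 days.
No other chain overtakes it, so the finish is 26 days.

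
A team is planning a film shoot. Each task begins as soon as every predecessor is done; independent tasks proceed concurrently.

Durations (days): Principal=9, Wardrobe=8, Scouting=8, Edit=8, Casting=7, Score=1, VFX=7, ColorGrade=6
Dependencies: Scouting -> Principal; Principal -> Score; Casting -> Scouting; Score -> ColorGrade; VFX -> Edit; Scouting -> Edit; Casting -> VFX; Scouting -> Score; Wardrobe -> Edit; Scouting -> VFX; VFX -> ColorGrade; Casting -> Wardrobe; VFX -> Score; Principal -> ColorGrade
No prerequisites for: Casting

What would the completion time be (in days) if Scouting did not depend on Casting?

Before: longest chain Casting→Scouting→Principal→Score→ColorGrade = 7+8+9+1+6 = 31, finish 31.
Without Casting→Scouting, Scouting's earliest start moves from 7 to 0.
New critical path: Scouting→Principal→Score→ColorGrade = 8+9+1+6 = 24 ⇒ 24 days.

24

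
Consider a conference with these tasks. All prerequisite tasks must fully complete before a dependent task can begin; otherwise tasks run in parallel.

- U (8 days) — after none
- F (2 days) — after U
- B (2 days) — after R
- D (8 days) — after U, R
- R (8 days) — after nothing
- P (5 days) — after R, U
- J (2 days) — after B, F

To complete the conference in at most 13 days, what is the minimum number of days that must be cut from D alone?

Current finish: 16 days; target: 13.
D is on every critical path, so each day cut from D cuts the finish by one (this holds down to a finish of 13).
Need 16 − 13 = 3 days off D → D becomes 5 days, finish becomes 13.

3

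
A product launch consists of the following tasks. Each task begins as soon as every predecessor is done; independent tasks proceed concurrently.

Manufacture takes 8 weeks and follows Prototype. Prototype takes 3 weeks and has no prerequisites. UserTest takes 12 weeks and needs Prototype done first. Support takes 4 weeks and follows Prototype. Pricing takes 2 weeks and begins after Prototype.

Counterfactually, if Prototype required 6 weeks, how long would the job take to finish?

18

Actual critical path: Prototype→UserTest = 3+12 = 15 ⇒ 15 weeks.
Prototype is on the critical path; changing it to 6 makes that path 18 weeks.
No other chain overtakes it, so the finish is 18 weeks.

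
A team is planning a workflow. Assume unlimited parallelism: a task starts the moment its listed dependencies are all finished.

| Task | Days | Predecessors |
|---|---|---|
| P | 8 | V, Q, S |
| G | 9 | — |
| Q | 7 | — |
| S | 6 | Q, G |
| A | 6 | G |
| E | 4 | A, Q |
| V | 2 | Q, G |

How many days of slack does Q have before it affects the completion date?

The longest chain is G→S→P = 9+6+8 = 23; overall finish 23 days.
The longest chain containing Q totals 21 days.
So Q can slip 9 − 7 = 2 days.

2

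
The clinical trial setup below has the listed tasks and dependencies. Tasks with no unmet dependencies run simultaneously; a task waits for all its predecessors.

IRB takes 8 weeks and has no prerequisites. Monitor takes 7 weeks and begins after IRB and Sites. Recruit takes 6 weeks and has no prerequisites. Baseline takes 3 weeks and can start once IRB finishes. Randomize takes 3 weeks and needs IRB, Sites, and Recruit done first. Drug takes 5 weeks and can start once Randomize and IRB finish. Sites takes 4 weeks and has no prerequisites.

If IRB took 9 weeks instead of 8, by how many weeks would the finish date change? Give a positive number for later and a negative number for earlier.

Critical path before the change: IRB→Randomize→Drug = 8+3+5 = 16 giving 16 weeks.
IRB is on the critical path; changing it to 9 makes that path 17 weeks.
No other chain overtakes it, so the finish is 17 weeks.
Change in finish: 17 − 16 = +1 weeks.

1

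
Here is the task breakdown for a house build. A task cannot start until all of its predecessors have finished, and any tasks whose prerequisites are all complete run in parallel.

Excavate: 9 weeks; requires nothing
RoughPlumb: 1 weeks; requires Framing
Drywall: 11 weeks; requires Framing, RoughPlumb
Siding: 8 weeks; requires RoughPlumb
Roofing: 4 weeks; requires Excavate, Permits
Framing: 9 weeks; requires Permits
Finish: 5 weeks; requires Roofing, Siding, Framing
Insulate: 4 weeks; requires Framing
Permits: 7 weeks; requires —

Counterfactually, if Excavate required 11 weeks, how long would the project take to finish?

30

Actual critical path: Permits→Framing→RoughPlumb→Siding→Finish = 7+9+1+8+5 = 30 ⇒ 30 weeks.
The longest path through Excavate is only 18 weeks, so Excavate has float 12.
The critical path is still Permits→Framing→RoughPlumb→Siding→Finish; finish is now 30 weeks.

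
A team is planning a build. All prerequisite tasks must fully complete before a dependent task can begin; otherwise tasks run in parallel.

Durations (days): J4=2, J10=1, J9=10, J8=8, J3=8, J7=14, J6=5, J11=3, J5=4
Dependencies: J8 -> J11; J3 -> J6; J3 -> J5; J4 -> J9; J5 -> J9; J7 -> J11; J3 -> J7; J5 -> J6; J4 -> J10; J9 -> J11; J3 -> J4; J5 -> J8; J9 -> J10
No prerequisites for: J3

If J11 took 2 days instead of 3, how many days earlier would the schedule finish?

1

Actual critical path: J3→J5→J9→J11 = 8+4+10+3 = 25 ⇒ 25 days.
J11 lies on that path, so at 2 days the path becomes 24 days.
That remains the longest chain; total 24 days.
Change in finish: 24 − 25 = -1 days.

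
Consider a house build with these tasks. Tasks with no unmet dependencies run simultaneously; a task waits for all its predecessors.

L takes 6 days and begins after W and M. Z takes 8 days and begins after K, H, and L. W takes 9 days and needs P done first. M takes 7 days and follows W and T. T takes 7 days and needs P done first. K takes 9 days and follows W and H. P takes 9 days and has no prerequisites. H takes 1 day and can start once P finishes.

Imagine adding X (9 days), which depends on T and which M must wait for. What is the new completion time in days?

46

Originally the schedule takes 39 days.
With X inserted, M now waits for max(W, T, X).
New critical path: P→T→X→M→L→Z = 9+7+9+7+6+8 = 46 ⇒ 46 days.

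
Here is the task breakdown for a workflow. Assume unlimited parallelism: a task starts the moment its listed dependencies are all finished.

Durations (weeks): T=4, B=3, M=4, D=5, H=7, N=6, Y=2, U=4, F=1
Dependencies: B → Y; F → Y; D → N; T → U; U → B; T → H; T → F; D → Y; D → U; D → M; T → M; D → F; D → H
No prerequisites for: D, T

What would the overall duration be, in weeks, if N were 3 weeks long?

Baseline: D→U→B→Y = 5+4+3+2 = 14 → 14 weeks.
N is off the critical path — its longest chain is 11 weeks, giving 3 of slack.
The critical path is still D→U→B→Y; finish is now 14 weeks.

14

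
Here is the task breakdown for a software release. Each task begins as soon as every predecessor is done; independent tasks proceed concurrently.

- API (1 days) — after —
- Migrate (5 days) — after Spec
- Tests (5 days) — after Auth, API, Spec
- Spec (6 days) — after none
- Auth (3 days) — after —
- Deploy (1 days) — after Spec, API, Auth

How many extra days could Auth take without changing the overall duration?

The longest chain is Spec→Tests = 6+5 = 11; overall finish 11 days.
Longest path through Auth: 8 days (earliest finish 3, latest finish 6).
Slack of Auth = 3 − 0 = 3 days.

3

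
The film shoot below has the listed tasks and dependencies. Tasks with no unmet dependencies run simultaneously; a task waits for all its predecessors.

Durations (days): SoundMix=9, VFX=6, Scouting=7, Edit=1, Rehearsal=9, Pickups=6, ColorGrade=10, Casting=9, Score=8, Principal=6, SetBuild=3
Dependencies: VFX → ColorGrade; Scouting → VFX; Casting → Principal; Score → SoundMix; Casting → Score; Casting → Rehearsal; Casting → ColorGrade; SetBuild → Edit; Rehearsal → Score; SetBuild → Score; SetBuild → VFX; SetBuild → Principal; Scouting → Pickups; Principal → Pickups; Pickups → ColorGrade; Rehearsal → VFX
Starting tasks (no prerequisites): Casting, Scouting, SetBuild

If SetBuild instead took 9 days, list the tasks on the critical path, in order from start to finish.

Actual critical path: Casting→Rehearsal→Score→SoundMix = 9+9+8+9 = 35 ⇒ 35 days.
SetBuild has 10 days of float (longest path through it is 25).
No other chain overtakes it, so the finish is 35 days.

Casting, Rehearsal, Score, SoundMix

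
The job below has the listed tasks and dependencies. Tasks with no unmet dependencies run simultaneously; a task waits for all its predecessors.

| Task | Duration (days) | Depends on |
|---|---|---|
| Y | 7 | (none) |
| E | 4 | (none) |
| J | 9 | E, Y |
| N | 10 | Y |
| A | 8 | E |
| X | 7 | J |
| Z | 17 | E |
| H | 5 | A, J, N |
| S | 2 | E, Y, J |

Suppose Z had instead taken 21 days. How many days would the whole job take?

As given, the longest chain is Y→J→X = 7+9+7 = 23, so the finish is 23 days.
The longest path through Z is only 21 days, so Z has float 2.
Now E→Z = 4+21 = 25 is longest, so the finish becomes 25 days.

25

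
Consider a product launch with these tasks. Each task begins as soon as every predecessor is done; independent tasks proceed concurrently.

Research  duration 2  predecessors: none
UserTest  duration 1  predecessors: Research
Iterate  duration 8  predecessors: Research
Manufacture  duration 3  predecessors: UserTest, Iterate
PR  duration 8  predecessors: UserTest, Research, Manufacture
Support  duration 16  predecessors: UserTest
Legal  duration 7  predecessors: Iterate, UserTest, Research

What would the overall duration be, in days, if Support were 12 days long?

21

The binding path is Research→Iterate→Manufacture→PR = 2+8+3+8 = 21; finish at 21 days.
Support has 2 days of float (longest path through it is 19).
No other chain overtakes it, so the finish is 21 days.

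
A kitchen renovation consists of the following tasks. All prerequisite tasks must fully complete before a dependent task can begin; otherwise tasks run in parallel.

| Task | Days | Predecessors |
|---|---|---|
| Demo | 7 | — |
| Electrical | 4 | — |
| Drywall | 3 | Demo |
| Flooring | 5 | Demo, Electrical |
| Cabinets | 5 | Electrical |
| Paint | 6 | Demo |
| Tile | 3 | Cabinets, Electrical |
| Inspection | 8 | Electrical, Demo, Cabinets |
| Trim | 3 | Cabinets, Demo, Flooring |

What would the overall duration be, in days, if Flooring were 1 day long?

17

The binding path is Electrical→Cabinets→Inspection = 4+5+8 = 17; finish at 17 days.
The longest path through Flooring is only 15 days, so Flooring has float 2.
No other chain overtakes it, so the finish is 17 days.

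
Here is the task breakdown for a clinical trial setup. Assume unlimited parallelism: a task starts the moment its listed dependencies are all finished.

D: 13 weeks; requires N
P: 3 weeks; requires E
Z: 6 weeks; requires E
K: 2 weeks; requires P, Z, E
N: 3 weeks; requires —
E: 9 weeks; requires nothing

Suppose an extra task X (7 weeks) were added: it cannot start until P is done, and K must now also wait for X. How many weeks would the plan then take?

Originally the plan takes 17 weeks.
With X inserted, K now waits for max(P, Z, E, X).
New critical path: E→P→X→K = 9+3+7+2 = 21 ⇒ 21 weeks.

21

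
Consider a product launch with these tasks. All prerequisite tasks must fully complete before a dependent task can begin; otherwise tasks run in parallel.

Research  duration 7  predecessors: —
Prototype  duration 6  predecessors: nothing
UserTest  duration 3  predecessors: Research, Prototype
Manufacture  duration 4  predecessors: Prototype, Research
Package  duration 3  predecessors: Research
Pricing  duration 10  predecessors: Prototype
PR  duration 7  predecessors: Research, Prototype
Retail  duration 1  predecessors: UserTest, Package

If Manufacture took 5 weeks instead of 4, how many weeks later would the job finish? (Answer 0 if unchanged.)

0

The binding path is Prototype→Pricing = 6+10 = 16; finish at 16 weeks.
The longest path through Manufacture is only 11 weeks, so Manufacture has float 5.
That remains the longest chain; total 16 weeks.
Change in finish: 16 − 16 = +0 weeks.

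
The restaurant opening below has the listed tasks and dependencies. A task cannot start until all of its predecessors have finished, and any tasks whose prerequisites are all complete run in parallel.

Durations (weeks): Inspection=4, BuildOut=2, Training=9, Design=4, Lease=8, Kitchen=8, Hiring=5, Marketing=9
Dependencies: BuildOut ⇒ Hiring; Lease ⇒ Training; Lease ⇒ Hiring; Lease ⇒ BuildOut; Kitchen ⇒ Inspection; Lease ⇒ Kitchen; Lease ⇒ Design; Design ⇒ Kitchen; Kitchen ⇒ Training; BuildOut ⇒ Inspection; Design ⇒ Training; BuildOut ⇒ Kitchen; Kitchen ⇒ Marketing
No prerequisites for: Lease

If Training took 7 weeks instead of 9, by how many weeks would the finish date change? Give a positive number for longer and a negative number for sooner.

0

Critical path before the change: Lease→Design→Kitchen→Training = 8+4+8+9 = 29 giving 29 weeks.
Training lies on that path, so at 7 weeks the path becomes 27 weeks.
Now Lease→Design→Kitchen→Marketing = 8+4+8+9 = 29 is longest, so the finish becomes 29 weeks.
Change in finish: 29 − 29 = +0 weeks.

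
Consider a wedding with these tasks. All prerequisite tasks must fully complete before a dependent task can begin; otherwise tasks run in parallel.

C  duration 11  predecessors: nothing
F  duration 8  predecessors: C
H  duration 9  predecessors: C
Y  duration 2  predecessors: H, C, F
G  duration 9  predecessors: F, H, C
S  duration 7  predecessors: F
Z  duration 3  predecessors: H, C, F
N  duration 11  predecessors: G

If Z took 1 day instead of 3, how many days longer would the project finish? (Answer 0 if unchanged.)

0

The binding path is C→H→G→N = 11+9+9+11 = 40; finish at 40 days.
The longest path through Z is only 23 days, so Z has float 17.
The critical path is still C→H→G→N; finish is now 40 days.
Change in finish: 40 − 40 = +0 days.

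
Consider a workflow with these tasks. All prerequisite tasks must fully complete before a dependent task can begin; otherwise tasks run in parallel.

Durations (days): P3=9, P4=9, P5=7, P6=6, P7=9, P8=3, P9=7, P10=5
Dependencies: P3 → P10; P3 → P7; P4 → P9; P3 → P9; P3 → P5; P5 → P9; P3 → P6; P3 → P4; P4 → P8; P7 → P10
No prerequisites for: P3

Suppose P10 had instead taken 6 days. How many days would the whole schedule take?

Critical path before the change: P3→P4→P9 = 9+9+7 = 25 giving 25 days.
P10 has 2 days of float (longest path through it is 23).
No other chain overtakes it, so the finish is 25 days.

25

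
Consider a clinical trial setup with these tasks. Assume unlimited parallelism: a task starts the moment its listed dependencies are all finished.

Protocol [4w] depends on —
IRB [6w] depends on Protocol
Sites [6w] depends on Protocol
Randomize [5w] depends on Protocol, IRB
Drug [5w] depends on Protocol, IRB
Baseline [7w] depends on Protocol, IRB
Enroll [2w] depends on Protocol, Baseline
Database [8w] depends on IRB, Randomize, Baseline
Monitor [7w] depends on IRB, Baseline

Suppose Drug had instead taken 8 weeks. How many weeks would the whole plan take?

25

Critical path before the change: Protocol→IRB→Baseline→Database = 4+6+7+8 = 25 giving 25 weeks.
Drug is off the critical path — its longest chain is 15 weeks, giving 10 of slack.
The critical path is still Protocol→IRB→Baseline→Database; finish is now 25 weeks.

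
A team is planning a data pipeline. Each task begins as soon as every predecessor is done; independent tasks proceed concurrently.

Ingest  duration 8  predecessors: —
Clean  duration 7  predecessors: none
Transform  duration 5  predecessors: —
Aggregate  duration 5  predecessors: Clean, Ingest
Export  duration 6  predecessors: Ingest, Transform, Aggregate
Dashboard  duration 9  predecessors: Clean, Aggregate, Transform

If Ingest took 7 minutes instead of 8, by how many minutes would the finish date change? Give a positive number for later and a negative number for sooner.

-1

Critical path before the change: Ingest→Aggregate→Dashboard = 8+5+9 = 22 giving 22 minutes.
Since Ingest is critical, the -1 change carries straight to that chain (now 21 minutes).
The critical path is still Ingest→Aggregate→Dashboard; finish is now 21 minutes.
Change in finish: 21 − 22 = -1 minutes.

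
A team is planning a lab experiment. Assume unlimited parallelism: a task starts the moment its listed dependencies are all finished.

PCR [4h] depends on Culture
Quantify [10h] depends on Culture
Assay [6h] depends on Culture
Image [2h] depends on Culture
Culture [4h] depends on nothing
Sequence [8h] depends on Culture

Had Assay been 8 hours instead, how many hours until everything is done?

Baseline: Culture→Quantify = 4+10 = 14 → 14 hours.
Assay is off the critical path — its longest chain is 10 hours, giving 4 of slack.
That remains the longest chain; total 14 hours.

14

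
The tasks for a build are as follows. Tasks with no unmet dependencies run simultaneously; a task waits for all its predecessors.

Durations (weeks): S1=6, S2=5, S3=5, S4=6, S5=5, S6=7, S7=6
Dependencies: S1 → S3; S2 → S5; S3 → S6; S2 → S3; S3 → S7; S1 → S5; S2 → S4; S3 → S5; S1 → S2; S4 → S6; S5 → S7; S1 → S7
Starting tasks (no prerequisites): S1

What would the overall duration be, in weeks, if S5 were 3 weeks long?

Critical path before the change: S1→S2→S3→S5→S7 = 6+5+5+5+6 = 27 giving 27 weeks.
S5 lies on that path, so at 3 weeks the path becomes 25 weeks.
That remains the longest chain; total 25 weeks.

25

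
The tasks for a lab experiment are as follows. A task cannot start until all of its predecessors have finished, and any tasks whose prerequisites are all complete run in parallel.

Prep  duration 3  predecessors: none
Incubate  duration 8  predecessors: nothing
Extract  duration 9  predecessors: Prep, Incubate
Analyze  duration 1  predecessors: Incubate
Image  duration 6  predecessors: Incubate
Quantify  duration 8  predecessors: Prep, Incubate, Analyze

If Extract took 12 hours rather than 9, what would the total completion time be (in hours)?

The binding path is Incubate→Extract = 8+9 = 17; finish at 17 hours.
Extract is on the critical path; changing it to 12 makes that path 20 hours.
The critical path is still Incubate→Extract; finish is now 20 hours.

20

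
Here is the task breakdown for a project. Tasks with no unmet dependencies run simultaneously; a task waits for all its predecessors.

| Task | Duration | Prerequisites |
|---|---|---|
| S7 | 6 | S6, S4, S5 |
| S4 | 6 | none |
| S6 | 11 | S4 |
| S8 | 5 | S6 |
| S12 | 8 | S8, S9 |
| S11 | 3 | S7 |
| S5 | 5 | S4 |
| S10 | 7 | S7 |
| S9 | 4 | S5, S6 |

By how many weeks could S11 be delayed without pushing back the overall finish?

Critical path: S4→S6→S7→S10 = 6+11+6+7 = 30, so the finish is 30 weeks.
S11 finishes as early as 26 and must finish by 30.
So S11 can slip 30 − 26 = 4 weeks.

4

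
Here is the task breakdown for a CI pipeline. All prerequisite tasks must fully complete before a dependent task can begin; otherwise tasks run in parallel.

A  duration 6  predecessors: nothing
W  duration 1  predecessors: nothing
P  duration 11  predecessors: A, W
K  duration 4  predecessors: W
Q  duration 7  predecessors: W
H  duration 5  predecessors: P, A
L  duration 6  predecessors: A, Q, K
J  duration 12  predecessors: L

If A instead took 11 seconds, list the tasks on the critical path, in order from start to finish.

A, L, J

Critical path before the change: W→Q→L→J = 1+7+6+12 = 26 giving 26 seconds.
A is off the critical path — its longest chain is 24 seconds, giving 2 of slack.
New critical path: A→L→J = 11+6+12 = 29 ⇒ 29 seconds.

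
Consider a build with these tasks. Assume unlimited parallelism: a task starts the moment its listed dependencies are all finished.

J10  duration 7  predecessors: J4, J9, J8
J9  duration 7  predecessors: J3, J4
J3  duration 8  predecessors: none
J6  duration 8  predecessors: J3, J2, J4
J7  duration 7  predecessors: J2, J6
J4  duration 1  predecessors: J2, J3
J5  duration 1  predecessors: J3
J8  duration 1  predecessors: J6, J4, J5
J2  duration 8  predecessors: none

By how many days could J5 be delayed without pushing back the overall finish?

The longest chain is J2→J4→J6→J8→J10 = 8+1+8+1+7 = 25; overall finish 25 days.
The longest chain containing J5 totals 17 days.
Slack of J5 = 16 − 8 = 8 days.

8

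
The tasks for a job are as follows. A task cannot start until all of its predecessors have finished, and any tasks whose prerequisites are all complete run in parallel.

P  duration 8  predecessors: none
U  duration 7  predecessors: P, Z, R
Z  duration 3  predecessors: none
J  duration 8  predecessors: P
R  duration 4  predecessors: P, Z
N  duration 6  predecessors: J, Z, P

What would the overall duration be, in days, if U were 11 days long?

23

Actual critical path: P→J→N = 8+8+6 = 22 ⇒ 22 days.
U is off the critical path — its longest chain is 19 days, giving 3 of slack.
The binding chain switches to P→R→U = 8+4+11 = 23; finish 23 days.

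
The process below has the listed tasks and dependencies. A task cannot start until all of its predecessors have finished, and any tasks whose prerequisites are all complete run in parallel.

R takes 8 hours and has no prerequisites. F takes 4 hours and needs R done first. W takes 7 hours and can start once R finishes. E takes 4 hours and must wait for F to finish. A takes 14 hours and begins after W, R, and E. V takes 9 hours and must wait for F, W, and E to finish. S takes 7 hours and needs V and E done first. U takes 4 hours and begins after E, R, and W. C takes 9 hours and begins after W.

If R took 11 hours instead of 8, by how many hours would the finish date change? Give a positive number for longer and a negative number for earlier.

The binding path is R→F→E→V→S = 8+4+4+9+7 = 32; finish at 32 hours.
Since R is critical, the +3 change carries straight to that chain (now 35 hours).
That remains the longest chain; total 35 hours.
Change in finish: 35 − 32 = +3 hours.

3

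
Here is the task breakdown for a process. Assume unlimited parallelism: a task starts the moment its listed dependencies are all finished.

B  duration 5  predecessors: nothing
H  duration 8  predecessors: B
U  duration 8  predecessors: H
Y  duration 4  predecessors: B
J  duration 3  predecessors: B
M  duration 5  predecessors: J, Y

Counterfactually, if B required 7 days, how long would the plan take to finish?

23

As given, the longest chain is B→H→U = 5+8+8 = 21, so the finish is 21 days.
B lies on that path, so at 7 days the path becomes 23 days.
No other chain overtakes it, so the finish is 23 days.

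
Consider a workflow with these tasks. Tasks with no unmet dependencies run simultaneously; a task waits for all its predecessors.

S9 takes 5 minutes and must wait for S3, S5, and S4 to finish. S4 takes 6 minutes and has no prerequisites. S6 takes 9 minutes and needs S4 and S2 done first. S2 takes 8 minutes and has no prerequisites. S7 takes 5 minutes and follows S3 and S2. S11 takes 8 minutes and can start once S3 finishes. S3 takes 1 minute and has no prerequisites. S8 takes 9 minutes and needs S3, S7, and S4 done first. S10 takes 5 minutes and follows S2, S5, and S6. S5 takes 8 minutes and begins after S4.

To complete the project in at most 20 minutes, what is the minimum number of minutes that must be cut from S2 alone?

2

Current finish: 22 minutes; target: 20.
S2 is on every critical path, so each minute cut from S2 cuts the finish by one (this holds down to a finish of 20).
Need 22 − 20 = 2 minutes off S2 → S2 becomes 6 minutes, finish becomes 20.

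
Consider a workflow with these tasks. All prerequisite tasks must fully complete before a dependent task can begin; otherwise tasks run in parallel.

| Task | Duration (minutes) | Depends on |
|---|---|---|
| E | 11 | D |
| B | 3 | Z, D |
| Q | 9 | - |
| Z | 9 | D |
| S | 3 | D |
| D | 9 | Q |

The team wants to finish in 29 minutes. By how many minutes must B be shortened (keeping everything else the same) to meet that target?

1

Current finish: 30 minutes; target: 29.
B is on every critical path, so each minute cut from B cuts the finish by one (this holds down to a finish of 29).
Need 30 − 29 = 1 minute off B → B becomes 2 minutes, finish becomes 29.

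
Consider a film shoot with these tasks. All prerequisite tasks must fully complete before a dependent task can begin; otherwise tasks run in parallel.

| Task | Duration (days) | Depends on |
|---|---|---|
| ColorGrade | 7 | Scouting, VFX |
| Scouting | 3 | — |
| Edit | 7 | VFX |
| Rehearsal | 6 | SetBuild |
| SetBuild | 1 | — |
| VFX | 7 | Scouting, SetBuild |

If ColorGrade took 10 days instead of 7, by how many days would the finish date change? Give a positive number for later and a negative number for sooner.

As given, the longest chain is Scouting→VFX→ColorGrade = 3+7+7 = 17, so the finish is 17 days.
ColorGrade is on the critical path; changing it to 10 makes that path 20 days.
That remains the longest chain; total 20 days.
Change in finish: 20 − 17 = +3 days.

3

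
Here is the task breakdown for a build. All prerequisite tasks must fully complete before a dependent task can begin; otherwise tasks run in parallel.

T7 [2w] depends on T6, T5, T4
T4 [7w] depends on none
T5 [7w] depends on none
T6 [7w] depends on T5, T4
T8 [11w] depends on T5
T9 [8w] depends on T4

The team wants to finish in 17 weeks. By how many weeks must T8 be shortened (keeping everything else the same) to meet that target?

1

Current finish: 18 weeks; target: 17.
T8 is on every critical path, so each week cut from T8 cuts the finish by one (this holds down to a finish of 16).
Need 18 − 17 = 1 week off T8 → T8 becomes 10 weeks, finish becomes 17.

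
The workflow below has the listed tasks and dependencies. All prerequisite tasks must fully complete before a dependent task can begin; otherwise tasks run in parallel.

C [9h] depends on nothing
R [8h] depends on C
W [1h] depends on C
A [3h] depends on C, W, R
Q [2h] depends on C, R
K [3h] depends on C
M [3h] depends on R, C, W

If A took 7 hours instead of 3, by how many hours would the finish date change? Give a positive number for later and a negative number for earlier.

4

As given, the longest chain is C→R→A = 9+8+3 = 20, so the finish is 20 hours.
Since A is critical, the +4 change carries straight to that chain (now 24 hours).
No other chain overtakes it, so the finish is 24 hours.
Change in finish: 24 − 20 = +4 hours.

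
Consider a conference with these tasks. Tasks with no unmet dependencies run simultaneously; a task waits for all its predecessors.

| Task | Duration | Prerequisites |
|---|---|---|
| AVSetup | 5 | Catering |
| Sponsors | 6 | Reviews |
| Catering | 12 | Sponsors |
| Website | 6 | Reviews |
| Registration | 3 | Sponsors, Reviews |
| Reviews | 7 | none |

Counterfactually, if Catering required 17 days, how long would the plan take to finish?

35

The binding path is Reviews→Sponsors→Catering→AVSetup = 7+6+12+5 = 30; finish at 30 days.
Catering lies on that path, so at 17 days the path becomes 35 days.
The critical path is still Reviews→Sponsors→Catering→AVSetup; finish is now 35 days.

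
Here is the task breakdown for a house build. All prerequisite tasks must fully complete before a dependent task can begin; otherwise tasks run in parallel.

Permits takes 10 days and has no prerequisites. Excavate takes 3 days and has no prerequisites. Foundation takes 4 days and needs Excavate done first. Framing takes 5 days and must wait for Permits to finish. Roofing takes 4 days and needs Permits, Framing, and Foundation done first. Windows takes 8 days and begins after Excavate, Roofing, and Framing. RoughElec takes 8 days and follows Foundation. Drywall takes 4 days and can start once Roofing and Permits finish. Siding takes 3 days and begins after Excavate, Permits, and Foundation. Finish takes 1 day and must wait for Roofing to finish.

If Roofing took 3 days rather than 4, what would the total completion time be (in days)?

Actual critical path: Permits→Framing→Roofing→Windows = 10+5+4+8 = 27 ⇒ 27 days.
Roofing lies on that path, so at 3 days the path becomes 26 days.
That remains the longest chain; total 26 days.

26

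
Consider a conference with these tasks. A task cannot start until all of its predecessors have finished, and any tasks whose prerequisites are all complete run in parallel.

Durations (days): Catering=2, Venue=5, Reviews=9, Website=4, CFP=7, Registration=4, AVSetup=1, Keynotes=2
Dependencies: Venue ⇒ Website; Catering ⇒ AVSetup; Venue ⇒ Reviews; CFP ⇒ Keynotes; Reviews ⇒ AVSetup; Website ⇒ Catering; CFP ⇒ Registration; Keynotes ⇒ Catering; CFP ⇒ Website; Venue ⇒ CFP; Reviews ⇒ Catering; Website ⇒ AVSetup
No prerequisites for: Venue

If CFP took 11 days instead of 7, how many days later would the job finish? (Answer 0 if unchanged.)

4

Critical path before the change: Venue→CFP→Website→Catering→AVSetup = 5+7+4+2+1 = 19 giving 19 days.
Since CFP is critical, the +4 change carries straight to that chain (now 23 days).
The critical path is still Venue→CFP→Website→Catering→AVSetup; finish is now 23 days.
Change in finish: 23 − 19 = +4 days.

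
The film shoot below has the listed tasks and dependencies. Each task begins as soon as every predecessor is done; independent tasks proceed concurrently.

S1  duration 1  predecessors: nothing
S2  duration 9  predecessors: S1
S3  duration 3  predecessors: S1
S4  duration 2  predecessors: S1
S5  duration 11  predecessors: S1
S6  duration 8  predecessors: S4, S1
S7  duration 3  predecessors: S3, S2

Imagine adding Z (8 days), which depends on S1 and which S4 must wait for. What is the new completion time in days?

Originally the schedule takes 13 days.
With Z inserted, S4 now waits for max(S1, Z).
New critical path: S1→Z→S4→S6 = 1+8+2+8 = 19 ⇒ 19 days.

19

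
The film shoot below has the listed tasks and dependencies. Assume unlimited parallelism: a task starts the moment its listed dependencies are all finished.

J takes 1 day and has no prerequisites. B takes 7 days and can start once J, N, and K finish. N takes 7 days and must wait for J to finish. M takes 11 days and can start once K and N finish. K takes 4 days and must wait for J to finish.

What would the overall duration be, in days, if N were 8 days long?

20

As given, the longest chain is J→N→M = 1+7+11 = 19, so the finish is 19 days.
N is on the critical path; changing it to 8 makes that path 20 days.
That remains the longest chain; total 20 days.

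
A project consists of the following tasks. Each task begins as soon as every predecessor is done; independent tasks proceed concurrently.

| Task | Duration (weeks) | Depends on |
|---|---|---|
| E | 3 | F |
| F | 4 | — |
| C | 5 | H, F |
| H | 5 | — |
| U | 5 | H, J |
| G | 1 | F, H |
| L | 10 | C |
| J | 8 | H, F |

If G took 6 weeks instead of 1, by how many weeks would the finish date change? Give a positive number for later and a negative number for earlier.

0

As given, the longest chain is H→C→L = 5+5+10 = 20, so the finish is 20 weeks.
G is off the critical path — its longest chain is 6 weeks, giving 14 of slack.
No other chain overtakes it, so the finish is 20 weeks.
Change in finish: 20 − 20 = +0 weeks.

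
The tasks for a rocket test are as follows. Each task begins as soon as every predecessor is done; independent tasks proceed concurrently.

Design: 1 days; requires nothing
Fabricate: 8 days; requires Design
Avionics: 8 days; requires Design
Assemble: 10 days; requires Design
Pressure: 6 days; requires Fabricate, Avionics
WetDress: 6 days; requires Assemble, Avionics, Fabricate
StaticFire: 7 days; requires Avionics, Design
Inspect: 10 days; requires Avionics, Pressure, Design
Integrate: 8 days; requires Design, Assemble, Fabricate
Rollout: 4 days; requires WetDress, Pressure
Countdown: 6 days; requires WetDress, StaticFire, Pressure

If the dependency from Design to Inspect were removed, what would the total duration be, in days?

With the dependency in place, Design→Fabricate→Pressure→Inspect = 1+8+6+10 = 25 sets the finish at 25 days.
Dropping Design→Inspect doesn't change Inspect's earliest start (15); another predecessor still binds.
New critical path: Design→Fabricate→Pressure→Inspect = 1+8+6+10 = 25 ⇒ 25 days.

25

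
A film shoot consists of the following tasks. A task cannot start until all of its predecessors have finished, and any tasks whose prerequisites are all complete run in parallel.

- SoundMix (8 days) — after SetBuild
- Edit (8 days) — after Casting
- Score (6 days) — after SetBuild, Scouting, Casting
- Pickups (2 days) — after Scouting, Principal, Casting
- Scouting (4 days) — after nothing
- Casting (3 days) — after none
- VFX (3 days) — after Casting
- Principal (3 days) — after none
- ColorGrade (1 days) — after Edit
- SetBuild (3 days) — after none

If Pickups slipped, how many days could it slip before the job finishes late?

The longest chain is Casting→Edit→ColorGrade = 3+8+1 = 12; overall finish 12 days.
Longest path through Pickups: 6 days (earliest finish 6, latest finish 12).
Slack of Pickups = 10 − 4 = 6 days.

6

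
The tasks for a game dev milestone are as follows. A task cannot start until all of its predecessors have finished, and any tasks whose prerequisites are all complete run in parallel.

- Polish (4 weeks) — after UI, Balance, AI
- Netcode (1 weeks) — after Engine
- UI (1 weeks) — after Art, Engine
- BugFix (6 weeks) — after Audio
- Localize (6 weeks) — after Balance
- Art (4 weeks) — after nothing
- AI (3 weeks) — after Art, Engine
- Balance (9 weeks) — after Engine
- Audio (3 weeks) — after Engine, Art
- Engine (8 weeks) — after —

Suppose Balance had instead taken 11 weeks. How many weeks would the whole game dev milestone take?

Critical path before the change: Engine→Balance→Localize = 8+9+6 = 23 giving 23 weeks.
Balance is on the critical path; changing it to 11 makes that path 25 weeks.
No other chain overtakes it, so the finish is 25 weeks.

25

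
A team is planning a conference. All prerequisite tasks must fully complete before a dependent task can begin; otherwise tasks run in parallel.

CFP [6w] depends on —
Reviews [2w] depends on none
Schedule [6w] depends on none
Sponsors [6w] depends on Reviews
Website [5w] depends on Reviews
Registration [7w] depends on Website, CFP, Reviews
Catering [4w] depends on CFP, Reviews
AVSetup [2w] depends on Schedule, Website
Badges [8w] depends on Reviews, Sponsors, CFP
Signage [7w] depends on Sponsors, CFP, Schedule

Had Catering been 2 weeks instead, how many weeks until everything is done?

16

The binding path is Reviews→Sponsors→Badges = 2+6+8 = 16; finish at 16 weeks.
The longest path through Catering is only 10 weeks, so Catering has float 6.
That remains the longest chain; total 16 weeks.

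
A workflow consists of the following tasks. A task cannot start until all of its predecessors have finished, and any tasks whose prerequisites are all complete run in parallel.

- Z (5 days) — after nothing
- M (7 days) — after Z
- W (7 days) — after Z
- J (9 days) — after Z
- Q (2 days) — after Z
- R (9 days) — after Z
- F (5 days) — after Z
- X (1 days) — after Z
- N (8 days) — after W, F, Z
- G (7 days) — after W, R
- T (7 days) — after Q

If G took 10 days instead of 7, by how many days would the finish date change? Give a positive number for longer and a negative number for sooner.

Baseline: Z→R→G = 5+9+7 = 21 → 21 days.
Since G is critical, the +3 change carries straight to that chain (now 24 days).
That remains the longest chain; total 24 days.
Change in finish: 24 − 21 = +3 days.

3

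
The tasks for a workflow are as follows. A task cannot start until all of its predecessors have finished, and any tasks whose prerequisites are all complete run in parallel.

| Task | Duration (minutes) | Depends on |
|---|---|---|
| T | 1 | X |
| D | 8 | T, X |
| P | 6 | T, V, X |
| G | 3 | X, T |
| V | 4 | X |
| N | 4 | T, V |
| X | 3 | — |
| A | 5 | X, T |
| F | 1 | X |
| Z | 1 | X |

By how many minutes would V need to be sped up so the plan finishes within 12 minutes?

Current finish: 13 minutes; target: 12.
V is on every critical path, so each minute cut from V cuts the finish by one (this holds down to a finish of 12).
Need 13 − 12 = 1 minute off V → V becomes 3 minutes, finish becomes 12.

1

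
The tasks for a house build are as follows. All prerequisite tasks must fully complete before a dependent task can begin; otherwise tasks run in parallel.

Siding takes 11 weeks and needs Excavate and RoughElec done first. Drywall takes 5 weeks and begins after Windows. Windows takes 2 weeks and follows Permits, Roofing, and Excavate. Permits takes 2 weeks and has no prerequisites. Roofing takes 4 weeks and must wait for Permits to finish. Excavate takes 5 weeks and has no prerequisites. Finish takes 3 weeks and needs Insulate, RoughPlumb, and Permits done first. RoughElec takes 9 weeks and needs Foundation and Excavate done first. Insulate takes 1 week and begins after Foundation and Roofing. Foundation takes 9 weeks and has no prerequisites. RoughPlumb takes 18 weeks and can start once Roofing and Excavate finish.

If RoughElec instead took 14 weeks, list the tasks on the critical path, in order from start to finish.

Foundation, RoughElec, Siding

The binding path is Foundation→RoughElec→Siding = 9+9+11 = 29; finish at 29 weeks.
RoughElec lies on that path, so at 14 weeks the path becomes 34 weeks.
No other chain overtakes it, so the finish is 34 weeks.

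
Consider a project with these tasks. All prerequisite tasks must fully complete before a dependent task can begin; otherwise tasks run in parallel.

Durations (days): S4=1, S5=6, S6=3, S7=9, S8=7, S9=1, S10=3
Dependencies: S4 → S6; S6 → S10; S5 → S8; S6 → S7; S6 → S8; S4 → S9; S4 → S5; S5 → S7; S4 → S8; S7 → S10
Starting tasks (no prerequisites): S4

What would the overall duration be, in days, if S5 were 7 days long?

As given, the longest chain is S4→S5→S7→S10 = 1+6+9+3 = 19, so the finish is 19 days.
S5 lies on that path, so at 7 days the path becomes 20 days.
The critical path is still S4→S5→S7→S10; finish is now 20 days.

20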